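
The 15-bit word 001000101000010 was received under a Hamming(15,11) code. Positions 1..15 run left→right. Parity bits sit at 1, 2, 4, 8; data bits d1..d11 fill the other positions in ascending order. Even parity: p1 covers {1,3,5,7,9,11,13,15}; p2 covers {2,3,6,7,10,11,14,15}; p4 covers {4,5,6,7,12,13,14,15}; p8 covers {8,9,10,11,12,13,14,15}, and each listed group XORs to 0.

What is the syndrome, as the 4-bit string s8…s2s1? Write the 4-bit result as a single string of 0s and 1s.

s1 (pos 1,3,5,7,9,11,13,15): 0⊕1⊕0⊕1⊕1⊕0⊕0⊕0 = 1
s2 (pos 2,3,6,7,10,11,14,15): 0⊕1⊕0⊕1⊕0⊕0⊕1⊕0 = 1
s4 (pos 4,5,6,7,12,13,14,15): 0⊕0⊕0⊕1⊕0⊕0⊕1⊕0 = 0
s8 (pos 8,9,10,11,12,13,14,15): 0⊕1⊕0⊕0⊕0⊕0⊕1⊕0 = 0
Syndrome s8…s1 = 0011 → error at position 3.

0011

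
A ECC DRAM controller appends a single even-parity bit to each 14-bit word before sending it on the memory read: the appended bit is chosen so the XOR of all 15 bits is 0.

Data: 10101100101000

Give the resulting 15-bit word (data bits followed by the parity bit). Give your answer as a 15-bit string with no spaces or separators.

101011001010000

XOR of the 14 data bits: 1⊕0⊕1⊕0⊕1⊕1⊕0⊕0⊕1⊕0⊕1⊕0⊕0⊕0 = 0
Parity bit = 0 (so all 15 bits XOR to 0).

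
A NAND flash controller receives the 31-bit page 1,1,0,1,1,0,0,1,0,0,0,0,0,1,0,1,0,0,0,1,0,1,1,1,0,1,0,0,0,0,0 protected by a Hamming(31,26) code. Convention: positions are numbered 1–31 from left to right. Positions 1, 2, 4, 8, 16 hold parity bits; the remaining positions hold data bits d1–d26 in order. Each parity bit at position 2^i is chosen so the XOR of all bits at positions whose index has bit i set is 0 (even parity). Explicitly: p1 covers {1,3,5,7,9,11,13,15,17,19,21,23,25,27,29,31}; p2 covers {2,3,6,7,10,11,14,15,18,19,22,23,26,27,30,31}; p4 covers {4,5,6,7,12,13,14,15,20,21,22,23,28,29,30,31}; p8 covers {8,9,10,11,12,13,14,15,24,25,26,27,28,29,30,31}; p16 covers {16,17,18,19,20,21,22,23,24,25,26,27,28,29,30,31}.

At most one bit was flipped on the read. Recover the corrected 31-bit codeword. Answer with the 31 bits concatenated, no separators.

1111100100000101000101110100000

s1 (pos 1,3,5,7,9,11,13,15,17,19,21,23,25,27,29,31): 1⊕0⊕1⊕0⊕0⊕0⊕0⊕0⊕0⊕0⊕0⊕1⊕0⊕0⊕0⊕0 = 1
s2 (pos 2,3,6,7,10,11,14,15,18,19,22,23,26,27,30,31): 1⊕0⊕0⊕0⊕0⊕0⊕1⊕0⊕0⊕0⊕1⊕1⊕1⊕0⊕0⊕0 = 1
s4 (pos 4,5,6,7,12,13,14,15,20,21,22,23,28,29,30,31): 1⊕1⊕0⊕0⊕0⊕0⊕1⊕0⊕1⊕0⊕1⊕1⊕0⊕0⊕0⊕0 = 0
s8 (pos 8,9,10,11,12,13,14,15,24,25,26,27,28,29,30,31): 1⊕0⊕0⊕0⊕0⊕0⊕1⊕0⊕1⊕0⊕1⊕0⊕0⊕0⊕0⊕0 = 0
s16 (pos 16,17,18,19,20,21,22,23,24,25,26,27,28,29,30,31): 1⊕0⊕0⊕0⊕1⊕0⊕1⊕1⊕1⊕0⊕1⊕0⊕0⊕0⊕0⊕0 = 0
Syndrome s16…s1 = 00011 → error at position 3.
Flip position 3: 1101100100000101000101110100000 → 1111100100000101000101110100000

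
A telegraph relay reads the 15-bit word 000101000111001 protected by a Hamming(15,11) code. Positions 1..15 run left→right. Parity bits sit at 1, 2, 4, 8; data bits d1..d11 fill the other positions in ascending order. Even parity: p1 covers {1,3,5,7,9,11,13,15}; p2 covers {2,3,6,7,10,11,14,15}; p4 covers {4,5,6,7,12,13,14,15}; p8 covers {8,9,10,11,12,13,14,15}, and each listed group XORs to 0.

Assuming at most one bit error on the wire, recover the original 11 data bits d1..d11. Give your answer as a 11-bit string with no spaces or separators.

00100111001

s1 (pos 1,3,5,7,9,11,13,15): 0⊕0⊕0⊕0⊕0⊕1⊕0⊕1 = 0
s2 (pos 2,3,6,7,10,11,14,15): 0⊕0⊕1⊕0⊕1⊕1⊕0⊕1 = 0
s4 (pos 4,5,6,7,12,13,14,15): 1⊕0⊕1⊕0⊕1⊕0⊕0⊕1 = 0
s8 (pos 8,9,10,11,12,13,14,15): 0⊕0⊕1⊕1⊕1⊕0⊕0⊕1 = 0
Syndrome s8…s1 = 0000 → no error.
Read data bits from positions 3,5,6,7,9,10,11,12,13,14,15: 00100111001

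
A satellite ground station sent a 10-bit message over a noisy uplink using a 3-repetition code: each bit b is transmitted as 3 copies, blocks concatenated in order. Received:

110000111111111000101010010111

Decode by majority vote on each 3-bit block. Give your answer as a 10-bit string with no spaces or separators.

1011101001

Block 1 (110): 2 ones → 1
Block 2 (000): 0 ones → 0
Block 3 (111): 3 ones → 1
Block 4 (111): 3 ones → 1
Block 5 (111): 3 ones → 1
Block 6 (000): 0 ones → 0
Block 7 (101): 2 ones → 1
Block 8 (010): 1 one → 0
Block 9 (010): 1 one → 0
Block 10 (111): 3 ones → 1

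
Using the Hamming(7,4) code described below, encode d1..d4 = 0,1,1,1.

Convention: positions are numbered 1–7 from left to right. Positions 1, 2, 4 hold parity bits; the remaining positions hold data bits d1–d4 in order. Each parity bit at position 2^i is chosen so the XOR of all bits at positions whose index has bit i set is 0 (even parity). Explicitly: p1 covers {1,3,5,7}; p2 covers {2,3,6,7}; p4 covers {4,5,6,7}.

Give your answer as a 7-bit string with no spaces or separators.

Place data at non-parity positions: p1 p2 0 p4 1 1 1
p1 (pos 1,3,5,7): XOR of data positions = 0⊕1⊕1 = 0
p2 (pos 2,3,6,7): XOR of data positions = 0⊕1⊕1 = 0
p4 (pos 4,5,6,7): XOR of data positions = 1⊕1⊕1 = 1
Codeword: 0001111

0001111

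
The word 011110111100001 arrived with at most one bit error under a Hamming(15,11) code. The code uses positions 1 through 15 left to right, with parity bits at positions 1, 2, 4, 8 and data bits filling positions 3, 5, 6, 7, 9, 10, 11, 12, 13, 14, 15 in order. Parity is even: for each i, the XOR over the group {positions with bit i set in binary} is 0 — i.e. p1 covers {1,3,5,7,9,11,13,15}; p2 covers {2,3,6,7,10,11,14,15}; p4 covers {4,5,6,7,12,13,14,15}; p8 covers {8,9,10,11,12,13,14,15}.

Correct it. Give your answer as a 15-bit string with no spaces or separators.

s1 (pos 1,3,5,7,9,11,13,15): 0⊕1⊕1⊕1⊕1⊕0⊕0⊕1 = 1
s2 (pos 2,3,6,7,10,11,14,15): 1⊕1⊕0⊕1⊕1⊕0⊕0⊕1 = 1
s4 (pos 4,5,6,7,12,13,14,15): 1⊕1⊕0⊕1⊕0⊕0⊕0⊕1 = 0
s8 (pos 8,9,10,11,12,13,14,15): 1⊕1⊕1⊕0⊕0⊕0⊕0⊕1 = 0
Syndrome s8…s1 = 0011 → error at position 3.
Flip position 3: 011110111100001 → 010110111100001

010110111100001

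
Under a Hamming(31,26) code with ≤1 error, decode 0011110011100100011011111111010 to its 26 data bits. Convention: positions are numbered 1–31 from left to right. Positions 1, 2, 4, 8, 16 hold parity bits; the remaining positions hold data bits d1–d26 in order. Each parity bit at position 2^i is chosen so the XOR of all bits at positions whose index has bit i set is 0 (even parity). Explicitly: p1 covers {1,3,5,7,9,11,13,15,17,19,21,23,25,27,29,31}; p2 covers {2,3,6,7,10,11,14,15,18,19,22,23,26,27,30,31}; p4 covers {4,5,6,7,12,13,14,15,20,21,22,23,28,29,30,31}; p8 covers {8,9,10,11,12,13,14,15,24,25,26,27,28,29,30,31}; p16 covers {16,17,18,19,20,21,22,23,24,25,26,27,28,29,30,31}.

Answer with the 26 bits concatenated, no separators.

11101110010011001111111010

s1 (pos 1,3,5,7,9,11,13,15,17,19,21,23,25,27,29,31): 0⊕1⊕1⊕0⊕1⊕1⊕0⊕0⊕0⊕1⊕1⊕1⊕1⊕1⊕0⊕0 = 1
s2 (pos 2,3,6,7,10,11,14,15,18,19,22,23,26,27,30,31): 0⊕1⊕1⊕0⊕1⊕1⊕1⊕0⊕1⊕1⊕1⊕1⊕1⊕1⊕1⊕0 = 0
s4 (pos 4,5,6,7,12,13,14,15,20,21,22,23,28,29,30,31): 1⊕1⊕1⊕0⊕0⊕0⊕1⊕0⊕0⊕1⊕1⊕1⊕1⊕0⊕1⊕0 = 1
s8 (pos 8,9,10,11,12,13,14,15,24,25,26,27,28,29,30,31): 0⊕1⊕1⊕1⊕0⊕0⊕1⊕0⊕1⊕1⊕1⊕1⊕1⊕0⊕1⊕0 = 0
s16 (pos 16,17,18,19,20,21,22,23,24,25,26,27,28,29,30,31): 0⊕0⊕1⊕1⊕0⊕1⊕1⊕1⊕1⊕1⊕1⊕1⊕1⊕0⊕1⊕0 = 1
Syndrome s16…s1 = 10101 → error at position 21.
Flip position 21: 0011110011100100011011111111010 → 0011110011100100011001111111010
Read data bits from positions 3,5,6,7,9,10,11,12,13,14,15,17,18,19,20,21,22,23,24,25,26,27,28,29,30,31: 11101110010011001111111010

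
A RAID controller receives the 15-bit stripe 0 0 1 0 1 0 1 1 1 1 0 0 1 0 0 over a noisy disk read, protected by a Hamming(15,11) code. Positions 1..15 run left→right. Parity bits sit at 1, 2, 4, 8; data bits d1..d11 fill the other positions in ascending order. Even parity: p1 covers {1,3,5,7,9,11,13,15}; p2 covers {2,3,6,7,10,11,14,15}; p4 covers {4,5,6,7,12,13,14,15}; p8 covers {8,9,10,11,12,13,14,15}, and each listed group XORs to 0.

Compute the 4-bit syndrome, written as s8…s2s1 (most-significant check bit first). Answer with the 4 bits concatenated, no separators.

s1 (pos 1,3,5,7,9,11,13,15): 0⊕1⊕1⊕1⊕1⊕0⊕1⊕0 = 1
s2 (pos 2,3,6,7,10,11,14,15): 0⊕1⊕0⊕1⊕1⊕0⊕0⊕0 = 1
s4 (pos 4,5,6,7,12,13,14,15): 0⊕1⊕0⊕1⊕0⊕1⊕0⊕0 = 1
s8 (pos 8,9,10,11,12,13,14,15): 1⊕1⊕1⊕0⊕0⊕1⊕0⊕0 = 0
Syndrome s8…s1 = 0111 → error at position 7.

0111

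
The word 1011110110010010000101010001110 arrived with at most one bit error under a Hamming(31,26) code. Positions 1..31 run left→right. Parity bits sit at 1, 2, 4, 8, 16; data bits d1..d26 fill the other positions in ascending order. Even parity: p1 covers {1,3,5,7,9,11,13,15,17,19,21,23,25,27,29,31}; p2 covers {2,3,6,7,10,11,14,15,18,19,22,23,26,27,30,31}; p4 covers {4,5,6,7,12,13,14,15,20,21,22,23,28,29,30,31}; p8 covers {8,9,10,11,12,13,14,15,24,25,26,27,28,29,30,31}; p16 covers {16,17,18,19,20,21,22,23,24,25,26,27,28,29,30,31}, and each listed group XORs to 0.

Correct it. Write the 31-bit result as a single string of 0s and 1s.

1111110110010010000101010001110

s1 (pos 1,3,5,7,9,11,13,15,17,19,21,23,25,27,29,31): 1⊕1⊕1⊕0⊕1⊕0⊕0⊕1⊕0⊕0⊕0⊕0⊕0⊕0⊕1⊕0 = 0
s2 (pos 2,3,6,7,10,11,14,15,18,19,22,23,26,27,30,31): 0⊕1⊕1⊕0⊕0⊕0⊕0⊕1⊕0⊕0⊕1⊕0⊕0⊕0⊕1⊕0 = 1
s4 (pos 4,5,6,7,12,13,14,15,20,21,22,23,28,29,30,31): 1⊕1⊕1⊕0⊕1⊕0⊕0⊕1⊕1⊕0⊕1⊕0⊕1⊕1⊕1⊕0 = 0
s8 (pos 8,9,10,11,12,13,14,15,24,25,26,27,28,29,30,31): 1⊕1⊕0⊕0⊕1⊕0⊕0⊕1⊕1⊕0⊕0⊕0⊕1⊕1⊕1⊕0 = 0
s16 (pos 16,17,18,19,20,21,22,23,24,25,26,27,28,29,30,31): 0⊕0⊕0⊕0⊕1⊕0⊕1⊕0⊕1⊕0⊕0⊕0⊕1⊕1⊕1⊕0 = 0
Syndrome s16…s1 = 00010 → error at position 2.
Flip position 2: 1011110110010010000101010001110 → 1111110110010010000101010001110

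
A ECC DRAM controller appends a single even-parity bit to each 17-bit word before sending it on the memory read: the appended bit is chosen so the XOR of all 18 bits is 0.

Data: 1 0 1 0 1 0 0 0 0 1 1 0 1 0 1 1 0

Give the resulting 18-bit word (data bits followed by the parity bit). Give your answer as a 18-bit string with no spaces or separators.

101010000110101100

XOR of the 17 data bits: 1⊕0⊕1⊕0⊕1⊕0⊕0⊕0⊕0⊕1⊕1⊕0⊕1⊕0⊕1⊕1⊕0 = 0
Parity bit = 0 (so all 18 bits XOR to 0).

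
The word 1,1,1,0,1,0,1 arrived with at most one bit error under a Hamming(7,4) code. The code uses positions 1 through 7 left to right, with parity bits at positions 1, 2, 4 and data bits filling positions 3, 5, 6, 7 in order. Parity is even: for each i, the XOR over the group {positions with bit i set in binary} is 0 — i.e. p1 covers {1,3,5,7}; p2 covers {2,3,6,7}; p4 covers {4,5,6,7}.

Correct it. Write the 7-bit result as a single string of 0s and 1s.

1010101

s1 (pos 1,3,5,7): 1⊕1⊕1⊕1 = 0
s2 (pos 2,3,6,7): 1⊕1⊕0⊕1 = 1
s4 (pos 4,5,6,7): 0⊕1⊕0⊕1 = 0
Syndrome s4…s1 = 010 → error at position 2.
Flip position 2: 1110101 → 1010101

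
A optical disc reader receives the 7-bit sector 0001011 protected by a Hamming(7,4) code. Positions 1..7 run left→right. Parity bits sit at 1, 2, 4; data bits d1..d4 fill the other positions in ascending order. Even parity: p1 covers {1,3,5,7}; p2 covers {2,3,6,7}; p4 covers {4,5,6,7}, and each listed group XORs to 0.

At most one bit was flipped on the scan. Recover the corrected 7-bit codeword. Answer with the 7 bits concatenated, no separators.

s1 (pos 1,3,5,7): 0⊕0⊕0⊕1 = 1
s2 (pos 2,3,6,7): 0⊕0⊕1⊕1 = 0
s4 (pos 4,5,6,7): 1⊕0⊕1⊕1 = 1
Syndrome s4…s1 = 101 → error at position 5.
Flip position 5: 0001011 → 0001111

0001111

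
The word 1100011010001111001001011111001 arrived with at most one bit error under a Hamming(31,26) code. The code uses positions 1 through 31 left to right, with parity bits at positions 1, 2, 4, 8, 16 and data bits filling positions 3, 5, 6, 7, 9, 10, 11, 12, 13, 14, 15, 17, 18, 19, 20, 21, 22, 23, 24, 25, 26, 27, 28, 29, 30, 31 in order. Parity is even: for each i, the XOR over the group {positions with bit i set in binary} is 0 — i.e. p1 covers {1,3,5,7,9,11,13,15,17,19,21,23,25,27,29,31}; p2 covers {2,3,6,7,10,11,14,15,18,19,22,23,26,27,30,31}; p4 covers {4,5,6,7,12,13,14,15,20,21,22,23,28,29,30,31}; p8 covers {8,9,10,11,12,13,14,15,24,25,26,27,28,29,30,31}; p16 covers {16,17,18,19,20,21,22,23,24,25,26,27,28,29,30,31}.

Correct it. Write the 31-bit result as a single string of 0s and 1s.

s1 (pos 1,3,5,7,9,11,13,15,17,19,21,23,25,27,29,31): 1⊕0⊕0⊕1⊕1⊕0⊕1⊕1⊕0⊕1⊕0⊕0⊕1⊕1⊕0⊕1 = 1
s2 (pos 2,3,6,7,10,11,14,15,18,19,22,23,26,27,30,31): 1⊕0⊕1⊕1⊕0⊕0⊕1⊕1⊕0⊕1⊕1⊕0⊕1⊕1⊕0⊕1 = 0
s4 (pos 4,5,6,7,12,13,14,15,20,21,22,23,28,29,30,31): 0⊕0⊕1⊕1⊕0⊕1⊕1⊕1⊕0⊕0⊕1⊕0⊕1⊕0⊕0⊕1 = 0
s8 (pos 8,9,10,11,12,13,14,15,24,25,26,27,28,29,30,31): 0⊕1⊕0⊕0⊕0⊕1⊕1⊕1⊕1⊕1⊕1⊕1⊕1⊕0⊕0⊕1 = 0
s16 (pos 16,17,18,19,20,21,22,23,24,25,26,27,28,29,30,31): 1⊕0⊕0⊕1⊕0⊕0⊕1⊕0⊕1⊕1⊕1⊕1⊕1⊕0⊕0⊕1 = 1
Syndrome s16…s1 = 10001 → error at position 17.
Flip position 17: 1100011010001111001001011111001 → 1100011010001111101001011111001

1100011010001111101001011111001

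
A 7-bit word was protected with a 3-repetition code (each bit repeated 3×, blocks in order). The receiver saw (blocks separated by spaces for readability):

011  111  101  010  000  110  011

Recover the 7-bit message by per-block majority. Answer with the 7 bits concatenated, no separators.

1110011

Block 1 (011): 2 ones → 1
Block 2 (111): 3 ones → 1
Block 3 (101): 2 ones → 1
Block 4 (010): 1 one → 0
Block 5 (000): 0 ones → 0
Block 6 (110): 2 ones → 1
Block 7 (011): 2 ones → 1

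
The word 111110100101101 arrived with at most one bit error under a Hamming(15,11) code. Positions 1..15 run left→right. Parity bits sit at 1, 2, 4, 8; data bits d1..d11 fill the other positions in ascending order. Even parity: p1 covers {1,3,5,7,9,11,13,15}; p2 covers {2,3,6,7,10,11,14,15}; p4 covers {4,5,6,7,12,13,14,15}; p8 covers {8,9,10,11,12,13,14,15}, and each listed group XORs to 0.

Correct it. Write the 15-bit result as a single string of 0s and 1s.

101110100101101

s1 (pos 1,3,5,7,9,11,13,15): 1⊕1⊕1⊕1⊕0⊕0⊕1⊕1 = 0
s2 (pos 2,3,6,7,10,11,14,15): 1⊕1⊕0⊕1⊕1⊕0⊕0⊕1 = 1
s4 (pos 4,5,6,7,12,13,14,15): 1⊕1⊕0⊕1⊕1⊕1⊕0⊕1 = 0
s8 (pos 8,9,10,11,12,13,14,15): 0⊕0⊕1⊕0⊕1⊕1⊕0⊕1 = 0
Syndrome s8…s1 = 0010 → error at position 2.
Flip position 2: 111110100101101 → 101110100101101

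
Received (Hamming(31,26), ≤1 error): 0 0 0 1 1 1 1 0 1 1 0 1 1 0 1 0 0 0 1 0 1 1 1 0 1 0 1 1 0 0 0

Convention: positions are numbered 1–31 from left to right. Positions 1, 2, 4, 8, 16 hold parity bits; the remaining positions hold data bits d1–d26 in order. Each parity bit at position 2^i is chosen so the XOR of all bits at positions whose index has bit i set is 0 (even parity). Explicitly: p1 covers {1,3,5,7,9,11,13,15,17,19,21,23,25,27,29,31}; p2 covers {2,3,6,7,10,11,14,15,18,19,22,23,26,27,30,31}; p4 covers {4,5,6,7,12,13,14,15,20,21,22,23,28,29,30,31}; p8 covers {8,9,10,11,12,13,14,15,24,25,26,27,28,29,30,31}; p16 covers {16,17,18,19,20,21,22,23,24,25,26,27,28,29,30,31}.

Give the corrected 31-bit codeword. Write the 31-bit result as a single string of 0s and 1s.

s1 (pos 1,3,5,7,9,11,13,15,17,19,21,23,25,27,29,31): 0⊕0⊕1⊕1⊕1⊕0⊕1⊕1⊕0⊕1⊕1⊕1⊕1⊕1⊕0⊕0 = 0
s2 (pos 2,3,6,7,10,11,14,15,18,19,22,23,26,27,30,31): 0⊕0⊕1⊕1⊕1⊕0⊕0⊕1⊕0⊕1⊕1⊕1⊕0⊕1⊕0⊕0 = 0
s4 (pos 4,5,6,7,12,13,14,15,20,21,22,23,28,29,30,31): 1⊕1⊕1⊕1⊕1⊕1⊕0⊕1⊕0⊕1⊕1⊕1⊕1⊕0⊕0⊕0 = 1
s8 (pos 8,9,10,11,12,13,14,15,24,25,26,27,28,29,30,31): 0⊕1⊕1⊕0⊕1⊕1⊕0⊕1⊕0⊕1⊕0⊕1⊕1⊕0⊕0⊕0 = 0
s16 (pos 16,17,18,19,20,21,22,23,24,25,26,27,28,29,30,31): 0⊕0⊕0⊕1⊕0⊕1⊕1⊕1⊕0⊕1⊕0⊕1⊕1⊕0⊕0⊕0 = 1
Syndrome s16…s1 = 10100 → error at position 20.
Flip position 20: 0001111011011010001011101011000 → 0001111011011010001111101011000

0001111011011010001111101011000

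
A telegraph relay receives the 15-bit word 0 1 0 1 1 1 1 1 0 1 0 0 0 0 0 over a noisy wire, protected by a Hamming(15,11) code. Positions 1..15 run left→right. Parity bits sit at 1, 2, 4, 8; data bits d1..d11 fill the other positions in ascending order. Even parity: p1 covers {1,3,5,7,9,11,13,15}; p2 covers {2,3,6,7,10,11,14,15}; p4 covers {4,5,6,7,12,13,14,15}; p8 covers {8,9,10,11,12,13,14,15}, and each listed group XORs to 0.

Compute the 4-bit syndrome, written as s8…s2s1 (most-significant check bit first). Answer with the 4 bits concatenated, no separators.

s1 (pos 1,3,5,7,9,11,13,15): 0⊕0⊕1⊕1⊕0⊕0⊕0⊕0 = 0
s2 (pos 2,3,6,7,10,11,14,15): 1⊕0⊕1⊕1⊕1⊕0⊕0⊕0 = 0
s4 (pos 4,5,6,7,12,13,14,15): 1⊕1⊕1⊕1⊕0⊕0⊕0⊕0 = 0
s8 (pos 8,9,10,11,12,13,14,15): 1⊕0⊕1⊕0⊕0⊕0⊕0⊕0 = 0
Syndrome s8…s1 = 0000 → no error.

0000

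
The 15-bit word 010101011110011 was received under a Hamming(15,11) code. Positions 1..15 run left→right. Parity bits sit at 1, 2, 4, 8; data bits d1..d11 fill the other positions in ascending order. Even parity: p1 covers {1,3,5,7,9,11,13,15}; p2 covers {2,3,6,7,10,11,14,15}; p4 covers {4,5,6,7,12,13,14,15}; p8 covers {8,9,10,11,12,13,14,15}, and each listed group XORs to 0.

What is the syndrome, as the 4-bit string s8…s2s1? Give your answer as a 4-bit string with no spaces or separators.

s1 (pos 1,3,5,7,9,11,13,15): 0⊕0⊕0⊕0⊕1⊕1⊕0⊕1 = 1
s2 (pos 2,3,6,7,10,11,14,15): 1⊕0⊕1⊕0⊕1⊕1⊕1⊕1 = 0
s4 (pos 4,5,6,7,12,13,14,15): 1⊕0⊕1⊕0⊕0⊕0⊕1⊕1 = 0
s8 (pos 8,9,10,11,12,13,14,15): 1⊕1⊕1⊕1⊕0⊕0⊕1⊕1 = 0
Syndrome s8…s1 = 0001 → error at position 1.

0001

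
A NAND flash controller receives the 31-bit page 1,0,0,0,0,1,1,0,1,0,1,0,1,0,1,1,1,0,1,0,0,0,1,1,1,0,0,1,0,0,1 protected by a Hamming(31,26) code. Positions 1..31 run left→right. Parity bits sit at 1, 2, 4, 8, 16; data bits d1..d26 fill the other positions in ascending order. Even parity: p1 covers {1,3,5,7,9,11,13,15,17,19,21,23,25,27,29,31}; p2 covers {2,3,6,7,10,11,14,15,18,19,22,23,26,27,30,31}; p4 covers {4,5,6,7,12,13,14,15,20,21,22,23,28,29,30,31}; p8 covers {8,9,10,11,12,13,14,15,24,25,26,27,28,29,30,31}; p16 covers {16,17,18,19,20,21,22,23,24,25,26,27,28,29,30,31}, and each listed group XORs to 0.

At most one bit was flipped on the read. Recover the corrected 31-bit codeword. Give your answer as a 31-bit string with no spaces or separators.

s1 (pos 1,3,5,7,9,11,13,15,17,19,21,23,25,27,29,31): 1⊕0⊕0⊕1⊕1⊕1⊕1⊕1⊕1⊕1⊕0⊕1⊕1⊕0⊕0⊕1 = 1
s2 (pos 2,3,6,7,10,11,14,15,18,19,22,23,26,27,30,31): 0⊕0⊕1⊕1⊕0⊕1⊕0⊕1⊕0⊕1⊕0⊕1⊕0⊕0⊕0⊕1 = 1
s4 (pos 4,5,6,7,12,13,14,15,20,21,22,23,28,29,30,31): 0⊕0⊕1⊕1⊕0⊕1⊕0⊕1⊕0⊕0⊕0⊕1⊕1⊕0⊕0⊕1 = 1
s8 (pos 8,9,10,11,12,13,14,15,24,25,26,27,28,29,30,31): 0⊕1⊕0⊕1⊕0⊕1⊕0⊕1⊕1⊕1⊕0⊕0⊕1⊕0⊕0⊕1 = 0
s16 (pos 16,17,18,19,20,21,22,23,24,25,26,27,28,29,30,31): 1⊕1⊕0⊕1⊕0⊕0⊕0⊕1⊕1⊕1⊕0⊕0⊕1⊕0⊕0⊕1 = 0
Syndrome s16…s1 = 00111 → error at position 7.
Flip position 7: 1000011010101011101000111001001 → 1000010010101011101000111001001

1000010010101011101000111001001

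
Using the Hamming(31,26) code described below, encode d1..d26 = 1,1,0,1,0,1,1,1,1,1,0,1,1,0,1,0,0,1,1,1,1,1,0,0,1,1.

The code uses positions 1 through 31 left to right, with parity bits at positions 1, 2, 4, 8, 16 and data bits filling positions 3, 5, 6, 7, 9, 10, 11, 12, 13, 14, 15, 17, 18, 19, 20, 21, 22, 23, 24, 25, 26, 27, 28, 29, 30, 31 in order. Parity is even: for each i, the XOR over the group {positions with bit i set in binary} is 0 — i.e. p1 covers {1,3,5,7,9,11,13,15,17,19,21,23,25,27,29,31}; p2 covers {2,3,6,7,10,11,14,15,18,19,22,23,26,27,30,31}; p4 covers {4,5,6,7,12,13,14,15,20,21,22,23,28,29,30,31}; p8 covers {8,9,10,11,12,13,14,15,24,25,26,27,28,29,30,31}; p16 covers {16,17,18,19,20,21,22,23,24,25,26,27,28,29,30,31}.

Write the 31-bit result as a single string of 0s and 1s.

0111101101111100110100111110011

Place data at non-parity positions: p1 p2 1 p4 1 0 1 p8 0 1 1 1 1 1 0 p16 1 1 0 1 0 0 1 1 1 1 1 0 0 1 1
p1 (pos 1,3,5,7,9,11,13,15,17,19,21,23,25,27,29,31): XOR of data positions = 1⊕1⊕1⊕0⊕1⊕1⊕0⊕1⊕0⊕0⊕1⊕1⊕1⊕0⊕1 = 0
p2 (pos 2,3,6,7,10,11,14,15,18,19,22,23,26,27,30,31): XOR of data positions = 1⊕0⊕1⊕1⊕1⊕1⊕0⊕1⊕0⊕0⊕1⊕1⊕1⊕1⊕1 = 1
p4 (pos 4,5,6,7,12,13,14,15,20,21,22,23,28,29,30,31): XOR of data positions = 1⊕0⊕1⊕1⊕1⊕1⊕0⊕1⊕0⊕0⊕1⊕0⊕0⊕1⊕1 = 1
p8 (pos 8,9,10,11,12,13,14,15,24,25,26,27,28,29,30,31): XOR of data positions = 0⊕1⊕1⊕1⊕1⊕1⊕0⊕1⊕1⊕1⊕1⊕0⊕0⊕1⊕1 = 1
p16 (pos 16,17,18,19,20,21,22,23,24,25,26,27,28,29,30,31): XOR of data positions = 1⊕1⊕0⊕1⊕0⊕0⊕1⊕1⊕1⊕1⊕1⊕0⊕0⊕1⊕1 = 0
Codeword: 0111101101111100110100111110011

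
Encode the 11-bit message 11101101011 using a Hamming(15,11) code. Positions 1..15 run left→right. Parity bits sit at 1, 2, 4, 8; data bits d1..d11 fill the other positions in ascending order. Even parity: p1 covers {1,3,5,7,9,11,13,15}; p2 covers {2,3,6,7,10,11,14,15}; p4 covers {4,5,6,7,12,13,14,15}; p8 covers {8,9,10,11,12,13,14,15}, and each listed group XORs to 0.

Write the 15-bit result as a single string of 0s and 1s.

Place data at non-parity positions: p1 p2 1 p4 1 1 0 p8 1 1 0 1 0 1 1
p1 (pos 1,3,5,7,9,11,13,15): XOR of data positions = 1⊕1⊕0⊕1⊕0⊕0⊕1 = 0
p2 (pos 2,3,6,7,10,11,14,15): XOR of data positions = 1⊕1⊕0⊕1⊕0⊕1⊕1 = 1
p4 (pos 4,5,6,7,12,13,14,15): XOR of data positions = 1⊕1⊕0⊕1⊕0⊕1⊕1 = 1
p8 (pos 8,9,10,11,12,13,14,15): XOR of data positions = 1⊕1⊕0⊕1⊕0⊕1⊕1 = 1
Codeword: 011111011101011

011111011101011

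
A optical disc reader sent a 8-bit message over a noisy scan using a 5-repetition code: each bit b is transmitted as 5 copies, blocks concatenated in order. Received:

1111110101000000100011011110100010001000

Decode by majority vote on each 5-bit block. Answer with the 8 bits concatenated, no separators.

Block 1 (11111): 5 ones → 1
Block 2 (10101): 3 ones → 1
Block 3 (00000): 0 ones → 0
Block 4 (01000): 1 one → 0
Block 5 (11011): 4 ones → 1
Block 6 (11010): 3 ones → 1
Block 7 (00100): 1 one → 0
Block 8 (01000): 1 one → 0

11001100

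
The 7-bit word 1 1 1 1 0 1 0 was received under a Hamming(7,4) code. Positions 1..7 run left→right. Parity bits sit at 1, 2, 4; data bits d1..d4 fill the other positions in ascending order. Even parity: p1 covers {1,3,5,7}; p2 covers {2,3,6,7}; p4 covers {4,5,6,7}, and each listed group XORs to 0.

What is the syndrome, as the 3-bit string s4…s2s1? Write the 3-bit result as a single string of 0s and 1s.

010

s1 (pos 1,3,5,7): 1⊕1⊕0⊕0 = 0
s2 (pos 2,3,6,7): 1⊕1⊕1⊕0 = 1
s4 (pos 4,5,6,7): 1⊕0⊕1⊕0 = 0
Syndrome s4…s1 = 010 → error at position 2.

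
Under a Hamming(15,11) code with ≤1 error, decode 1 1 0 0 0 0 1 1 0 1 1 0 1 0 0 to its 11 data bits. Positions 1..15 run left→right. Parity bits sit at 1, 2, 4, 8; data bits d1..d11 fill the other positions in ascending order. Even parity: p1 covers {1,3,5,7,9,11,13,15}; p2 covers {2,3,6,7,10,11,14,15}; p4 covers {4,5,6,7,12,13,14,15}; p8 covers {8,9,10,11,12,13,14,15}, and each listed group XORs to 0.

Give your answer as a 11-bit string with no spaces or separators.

00010110100

s1 (pos 1,3,5,7,9,11,13,15): 1⊕0⊕0⊕1⊕0⊕1⊕1⊕0 = 0
s2 (pos 2,3,6,7,10,11,14,15): 1⊕0⊕0⊕1⊕1⊕1⊕0⊕0 = 0
s4 (pos 4,5,6,7,12,13,14,15): 0⊕0⊕0⊕1⊕0⊕1⊕0⊕0 = 0
s8 (pos 8,9,10,11,12,13,14,15): 1⊕0⊕1⊕1⊕0⊕1⊕0⊕0 = 0
Syndrome s8…s1 = 0000 → no error.
Read data bits from positions 3,5,6,7,9,10,11,12,13,14,15: 00010110100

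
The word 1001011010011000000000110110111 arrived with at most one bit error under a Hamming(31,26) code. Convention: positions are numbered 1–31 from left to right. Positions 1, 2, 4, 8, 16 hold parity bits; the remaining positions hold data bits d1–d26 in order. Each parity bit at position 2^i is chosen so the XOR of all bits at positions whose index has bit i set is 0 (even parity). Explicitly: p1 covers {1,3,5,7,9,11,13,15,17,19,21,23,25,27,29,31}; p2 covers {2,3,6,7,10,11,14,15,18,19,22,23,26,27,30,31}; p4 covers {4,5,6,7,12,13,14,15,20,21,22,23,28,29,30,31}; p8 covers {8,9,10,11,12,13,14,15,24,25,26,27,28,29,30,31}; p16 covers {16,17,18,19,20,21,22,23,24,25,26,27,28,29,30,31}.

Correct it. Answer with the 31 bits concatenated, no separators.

s1 (pos 1,3,5,7,9,11,13,15,17,19,21,23,25,27,29,31): 1⊕0⊕0⊕1⊕1⊕0⊕1⊕0⊕0⊕0⊕0⊕1⊕0⊕1⊕1⊕1 = 0
s2 (pos 2,3,6,7,10,11,14,15,18,19,22,23,26,27,30,31): 0⊕0⊕1⊕1⊕0⊕0⊕0⊕0⊕0⊕0⊕0⊕1⊕1⊕1⊕1⊕1 = 1
s4 (pos 4,5,6,7,12,13,14,15,20,21,22,23,28,29,30,31): 1⊕0⊕1⊕1⊕1⊕1⊕0⊕0⊕0⊕0⊕0⊕1⊕0⊕1⊕1⊕1 = 1
s8 (pos 8,9,10,11,12,13,14,15,24,25,26,27,28,29,30,31): 0⊕1⊕0⊕0⊕1⊕1⊕0⊕0⊕1⊕0⊕1⊕1⊕0⊕1⊕1⊕1 = 1
s16 (pos 16,17,18,19,20,21,22,23,24,25,26,27,28,29,30,31): 0⊕0⊕0⊕0⊕0⊕0⊕0⊕1⊕1⊕0⊕1⊕1⊕0⊕1⊕1⊕1 = 1
Syndrome s16…s1 = 11110 → error at position 30.
Flip position 30: 1001011010011000000000110110111 → 1001011010011000000000110110101

1001011010011000000000110110101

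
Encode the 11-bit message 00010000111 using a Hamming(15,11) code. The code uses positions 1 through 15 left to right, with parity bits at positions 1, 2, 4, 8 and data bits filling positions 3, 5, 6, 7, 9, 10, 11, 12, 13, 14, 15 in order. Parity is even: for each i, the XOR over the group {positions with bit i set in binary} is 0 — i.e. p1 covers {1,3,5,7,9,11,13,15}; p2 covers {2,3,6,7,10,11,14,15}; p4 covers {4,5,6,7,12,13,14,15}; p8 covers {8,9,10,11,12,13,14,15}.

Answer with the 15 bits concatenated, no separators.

Place data at non-parity positions: p1 p2 0 p4 0 0 1 p8 0 0 0 0 1 1 1
p1 (pos 1,3,5,7,9,11,13,15): XOR of data positions = 0⊕0⊕1⊕0⊕0⊕1⊕1 = 1
p2 (pos 2,3,6,7,10,11,14,15): XOR of data positions = 0⊕0⊕1⊕0⊕0⊕1⊕1 = 1
p4 (pos 4,5,6,7,12,13,14,15): XOR of data positions = 0⊕0⊕1⊕0⊕1⊕1⊕1 = 0
p8 (pos 8,9,10,11,12,13,14,15): XOR of data positions = 0⊕0⊕0⊕0⊕1⊕1⊕1 = 1
Codeword: 110000110000111

110000110000111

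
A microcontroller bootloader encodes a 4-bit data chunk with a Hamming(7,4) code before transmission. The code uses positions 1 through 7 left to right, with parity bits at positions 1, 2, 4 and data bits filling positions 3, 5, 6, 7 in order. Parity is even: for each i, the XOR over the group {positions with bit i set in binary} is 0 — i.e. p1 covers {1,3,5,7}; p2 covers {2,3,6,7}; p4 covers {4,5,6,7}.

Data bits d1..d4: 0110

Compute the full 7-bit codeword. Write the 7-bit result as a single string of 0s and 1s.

Place data at non-parity positions: p1 p2 0 p4 1 1 0
p1 (pos 1,3,5,7): XOR of data positions = 0⊕1⊕0 = 1
p2 (pos 2,3,6,7): XOR of data positions = 0⊕1⊕0 = 1
p4 (pos 4,5,6,7): XOR of data positions = 1⊕1⊕0 = 0
Codeword: 1100110

1100110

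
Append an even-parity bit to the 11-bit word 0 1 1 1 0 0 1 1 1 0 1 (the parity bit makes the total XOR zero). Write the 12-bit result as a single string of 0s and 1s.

011100111011

XOR of the 11 data bits: 0⊕1⊕1⊕1⊕0⊕0⊕1⊕1⊕1⊕0⊕1 = 1
Parity bit = 1 (so all 12 bits XOR to 0).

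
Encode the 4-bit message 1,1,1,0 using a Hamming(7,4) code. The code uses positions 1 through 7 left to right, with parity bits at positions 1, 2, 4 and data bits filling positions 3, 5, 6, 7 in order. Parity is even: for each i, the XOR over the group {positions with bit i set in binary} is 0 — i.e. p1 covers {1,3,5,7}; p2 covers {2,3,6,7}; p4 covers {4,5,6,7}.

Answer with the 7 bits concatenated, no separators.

Place data at non-parity positions: p1 p2 1 p4 1 1 0
p1 (pos 1,3,5,7): XOR of data positions = 1⊕1⊕0 = 0
p2 (pos 2,3,6,7): XOR of data positions = 1⊕1⊕0 = 0
p4 (pos 4,5,6,7): XOR of data positions = 1⊕1⊕0 = 0
Codeword: 0010110

0010110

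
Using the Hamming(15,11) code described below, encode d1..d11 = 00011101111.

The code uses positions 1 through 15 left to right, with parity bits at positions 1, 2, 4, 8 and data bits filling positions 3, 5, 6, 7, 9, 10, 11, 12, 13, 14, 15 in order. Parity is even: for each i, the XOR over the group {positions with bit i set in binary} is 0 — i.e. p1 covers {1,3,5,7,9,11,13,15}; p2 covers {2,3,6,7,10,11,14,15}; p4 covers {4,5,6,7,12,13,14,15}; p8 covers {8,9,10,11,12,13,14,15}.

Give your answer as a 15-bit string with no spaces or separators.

Place data at non-parity positions: p1 p2 0 p4 0 0 1 p8 1 1 0 1 1 1 1
p1 (pos 1,3,5,7,9,11,13,15): XOR of data positions = 0⊕0⊕1⊕1⊕0⊕1⊕1 = 0
p2 (pos 2,3,6,7,10,11,14,15): XOR of data positions = 0⊕0⊕1⊕1⊕0⊕1⊕1 = 0
p4 (pos 4,5,6,7,12,13,14,15): XOR of data positions = 0⊕0⊕1⊕1⊕1⊕1⊕1 = 1
p8 (pos 8,9,10,11,12,13,14,15): XOR of data positions = 1⊕1⊕0⊕1⊕1⊕1⊕1 = 0
Codeword: 000100101101111

000100101101111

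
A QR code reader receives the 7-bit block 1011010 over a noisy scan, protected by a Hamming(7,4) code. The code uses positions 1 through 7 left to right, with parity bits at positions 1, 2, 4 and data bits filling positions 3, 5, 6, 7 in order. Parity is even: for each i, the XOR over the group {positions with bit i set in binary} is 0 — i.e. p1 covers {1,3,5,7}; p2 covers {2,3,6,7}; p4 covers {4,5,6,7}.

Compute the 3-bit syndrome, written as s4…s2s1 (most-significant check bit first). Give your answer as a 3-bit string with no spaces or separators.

000

s1 (pos 1,3,5,7): 1⊕1⊕0⊕0 = 0
s2 (pos 2,3,6,7): 0⊕1⊕1⊕0 = 0
s4 (pos 4,5,6,7): 1⊕0⊕1⊕0 = 0
Syndrome s4…s1 = 000 → no error.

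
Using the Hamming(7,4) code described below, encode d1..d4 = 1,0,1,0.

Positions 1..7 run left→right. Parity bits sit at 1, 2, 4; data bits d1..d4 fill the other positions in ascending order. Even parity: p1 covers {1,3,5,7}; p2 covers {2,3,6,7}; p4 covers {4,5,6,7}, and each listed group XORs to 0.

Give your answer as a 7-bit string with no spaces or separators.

Place data at non-parity positions: p1 p2 1 p4 0 1 0
p1 (pos 1,3,5,7): XOR of data positions = 1⊕0⊕0 = 1
p2 (pos 2,3,6,7): XOR of data positions = 1⊕1⊕0 = 0
p4 (pos 4,5,6,7): XOR of data positions = 0⊕1⊕0 = 1
Codeword: 1011010

1011010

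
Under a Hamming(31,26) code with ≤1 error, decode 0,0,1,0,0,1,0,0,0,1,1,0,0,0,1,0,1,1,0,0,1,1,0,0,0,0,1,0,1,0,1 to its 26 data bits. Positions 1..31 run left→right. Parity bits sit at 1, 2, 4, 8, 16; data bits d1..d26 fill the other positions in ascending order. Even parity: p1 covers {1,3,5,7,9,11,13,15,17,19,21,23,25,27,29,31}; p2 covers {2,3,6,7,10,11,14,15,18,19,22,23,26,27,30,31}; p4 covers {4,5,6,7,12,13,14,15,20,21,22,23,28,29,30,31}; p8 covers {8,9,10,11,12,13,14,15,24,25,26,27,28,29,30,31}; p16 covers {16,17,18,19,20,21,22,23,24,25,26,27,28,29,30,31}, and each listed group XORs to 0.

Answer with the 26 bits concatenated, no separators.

s1 (pos 1,3,5,7,9,11,13,15,17,19,21,23,25,27,29,31): 0⊕1⊕0⊕0⊕0⊕1⊕0⊕1⊕1⊕0⊕1⊕0⊕0⊕1⊕1⊕1 = 0
s2 (pos 2,3,6,7,10,11,14,15,18,19,22,23,26,27,30,31): 0⊕1⊕1⊕0⊕1⊕1⊕0⊕1⊕1⊕0⊕1⊕0⊕0⊕1⊕0⊕1 = 1
s4 (pos 4,5,6,7,12,13,14,15,20,21,22,23,28,29,30,31): 0⊕0⊕1⊕0⊕0⊕0⊕0⊕1⊕0⊕1⊕1⊕0⊕0⊕1⊕0⊕1 = 0
s8 (pos 8,9,10,11,12,13,14,15,24,25,26,27,28,29,30,31): 0⊕0⊕1⊕1⊕0⊕0⊕0⊕1⊕0⊕0⊕0⊕1⊕0⊕1⊕0⊕1 = 0
s16 (pos 16,17,18,19,20,21,22,23,24,25,26,27,28,29,30,31): 0⊕1⊕1⊕0⊕0⊕1⊕1⊕0⊕0⊕0⊕0⊕1⊕0⊕1⊕0⊕1 = 1
Syndrome s16…s1 = 10010 → error at position 18.
Flip position 18: 0010010001100010110011000010101 → 0010010001100010100011000010101
Read data bits from positions 3,5,6,7,9,10,11,12,13,14,15,17,18,19,20,21,22,23,24,25,26,27,28,29,30,31: 10100110001100011000010101

10100110001100011000010101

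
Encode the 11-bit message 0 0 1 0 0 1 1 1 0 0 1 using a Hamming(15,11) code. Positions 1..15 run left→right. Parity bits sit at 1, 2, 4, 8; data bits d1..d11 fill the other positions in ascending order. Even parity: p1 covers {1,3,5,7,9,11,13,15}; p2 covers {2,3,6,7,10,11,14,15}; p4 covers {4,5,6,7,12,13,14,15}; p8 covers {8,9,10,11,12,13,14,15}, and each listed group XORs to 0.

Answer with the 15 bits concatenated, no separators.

Place data at non-parity positions: p1 p2 0 p4 0 1 0 p8 0 1 1 1 0 0 1
p1 (pos 1,3,5,7,9,11,13,15): XOR of data positions = 0⊕0⊕0⊕0⊕1⊕0⊕1 = 0
p2 (pos 2,3,6,7,10,11,14,15): XOR of data positions = 0⊕1⊕0⊕1⊕1⊕0⊕1 = 0
p4 (pos 4,5,6,7,12,13,14,15): XOR of data positions = 0⊕1⊕0⊕1⊕0⊕0⊕1 = 1
p8 (pos 8,9,10,11,12,13,14,15): XOR of data positions = 0⊕1⊕1⊕1⊕0⊕0⊕1 = 0
Codeword: 000101000111001

000101000111001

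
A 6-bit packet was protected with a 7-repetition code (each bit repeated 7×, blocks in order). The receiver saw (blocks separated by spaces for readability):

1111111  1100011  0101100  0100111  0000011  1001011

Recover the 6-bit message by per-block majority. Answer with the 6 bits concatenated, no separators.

Block 1 (1111111): 7 ones → 1
Block 2 (1100011): 4 ones → 1
Block 3 (0101100): 3 ones → 0
Block 4 (0100111): 4 ones → 1
Block 5 (0000011): 2 ones → 0
Block 6 (1001011): 4 ones → 1

110101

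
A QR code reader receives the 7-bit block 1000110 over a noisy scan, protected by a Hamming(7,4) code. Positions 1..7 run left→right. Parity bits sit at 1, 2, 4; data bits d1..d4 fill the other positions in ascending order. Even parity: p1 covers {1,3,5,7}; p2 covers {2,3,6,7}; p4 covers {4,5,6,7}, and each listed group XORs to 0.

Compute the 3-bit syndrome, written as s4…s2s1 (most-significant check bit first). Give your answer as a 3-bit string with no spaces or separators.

s1 (pos 1,3,5,7): 1⊕0⊕1⊕0 = 0
s2 (pos 2,3,6,7): 0⊕0⊕1⊕0 = 1
s4 (pos 4,5,6,7): 0⊕1⊕1⊕0 = 0
Syndrome s4…s1 = 010 → error at position 2.

010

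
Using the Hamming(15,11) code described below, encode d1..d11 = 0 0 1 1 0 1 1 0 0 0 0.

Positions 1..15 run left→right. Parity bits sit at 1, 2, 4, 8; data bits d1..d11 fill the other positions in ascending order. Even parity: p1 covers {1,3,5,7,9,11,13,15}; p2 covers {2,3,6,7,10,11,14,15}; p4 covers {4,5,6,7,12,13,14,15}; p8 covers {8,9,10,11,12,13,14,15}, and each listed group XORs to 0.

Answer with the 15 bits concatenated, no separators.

Place data at non-parity positions: p1 p2 0 p4 0 1 1 p8 0 1 1 0 0 0 0
p1 (pos 1,3,5,7,9,11,13,15): XOR of data positions = 0⊕0⊕1⊕0⊕1⊕0⊕0 = 0
p2 (pos 2,3,6,7,10,11,14,15): XOR of data positions = 0⊕1⊕1⊕1⊕1⊕0⊕0 = 0
p4 (pos 4,5,6,7,12,13,14,15): XOR of data positions = 0⊕1⊕1⊕0⊕0⊕0⊕0 = 0
p8 (pos 8,9,10,11,12,13,14,15): XOR of data positions = 0⊕1⊕1⊕0⊕0⊕0⊕0 = 0
Codeword: 000001100110000

000001100110000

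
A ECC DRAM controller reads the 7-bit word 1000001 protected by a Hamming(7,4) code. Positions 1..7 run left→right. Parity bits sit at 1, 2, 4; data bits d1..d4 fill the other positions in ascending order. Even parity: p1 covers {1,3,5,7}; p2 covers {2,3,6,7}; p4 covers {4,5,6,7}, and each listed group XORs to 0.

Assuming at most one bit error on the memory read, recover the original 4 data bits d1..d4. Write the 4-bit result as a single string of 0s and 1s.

s1 (pos 1,3,5,7): 1⊕0⊕0⊕1 = 0
s2 (pos 2,3,6,7): 0⊕0⊕0⊕1 = 1
s4 (pos 4,5,6,7): 0⊕0⊕0⊕1 = 1
Syndrome s4…s1 = 110 → error at position 6.
Flip position 6: 1000001 → 1000011
Read data bits from positions 3,5,6,7: 0011

0011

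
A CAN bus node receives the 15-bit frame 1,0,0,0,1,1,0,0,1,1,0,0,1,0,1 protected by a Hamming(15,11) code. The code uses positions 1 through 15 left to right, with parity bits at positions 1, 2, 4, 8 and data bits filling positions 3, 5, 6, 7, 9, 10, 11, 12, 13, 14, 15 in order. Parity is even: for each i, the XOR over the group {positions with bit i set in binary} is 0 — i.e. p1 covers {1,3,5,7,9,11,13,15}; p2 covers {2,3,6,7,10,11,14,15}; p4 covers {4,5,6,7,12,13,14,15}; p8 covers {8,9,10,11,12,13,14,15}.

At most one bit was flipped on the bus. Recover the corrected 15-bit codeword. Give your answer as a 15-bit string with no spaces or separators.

101011001100101

s1 (pos 1,3,5,7,9,11,13,15): 1⊕0⊕1⊕0⊕1⊕0⊕1⊕1 = 1
s2 (pos 2,3,6,7,10,11,14,15): 0⊕0⊕1⊕0⊕1⊕0⊕0⊕1 = 1
s4 (pos 4,5,6,7,12,13,14,15): 0⊕1⊕1⊕0⊕0⊕1⊕0⊕1 = 0
s8 (pos 8,9,10,11,12,13,14,15): 0⊕1⊕1⊕0⊕0⊕1⊕0⊕1 = 0
Syndrome s8…s1 = 0011 → error at position 3.
Flip position 3: 100011001100101 → 101011001100101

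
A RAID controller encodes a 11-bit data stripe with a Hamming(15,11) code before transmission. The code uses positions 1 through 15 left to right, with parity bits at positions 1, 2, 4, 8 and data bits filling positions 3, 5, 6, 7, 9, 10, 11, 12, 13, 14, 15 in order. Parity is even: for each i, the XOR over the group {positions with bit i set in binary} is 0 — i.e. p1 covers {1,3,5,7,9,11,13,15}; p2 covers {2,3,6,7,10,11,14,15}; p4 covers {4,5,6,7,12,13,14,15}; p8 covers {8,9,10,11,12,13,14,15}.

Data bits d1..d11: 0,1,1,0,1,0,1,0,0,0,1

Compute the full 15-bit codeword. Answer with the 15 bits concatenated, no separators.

Place data at non-parity positions: p1 p2 0 p4 1 1 0 p8 1 0 1 0 0 0 1
p1 (pos 1,3,5,7,9,11,13,15): XOR of data positions = 0⊕1⊕0⊕1⊕1⊕0⊕1 = 0
p2 (pos 2,3,6,7,10,11,14,15): XOR of data positions = 0⊕1⊕0⊕0⊕1⊕0⊕1 = 1
p4 (pos 4,5,6,7,12,13,14,15): XOR of data positions = 1⊕1⊕0⊕0⊕0⊕0⊕1 = 1
p8 (pos 8,9,10,11,12,13,14,15): XOR of data positions = 1⊕0⊕1⊕0⊕0⊕0⊕1 = 1
Codeword: 010111011010001

010111011010001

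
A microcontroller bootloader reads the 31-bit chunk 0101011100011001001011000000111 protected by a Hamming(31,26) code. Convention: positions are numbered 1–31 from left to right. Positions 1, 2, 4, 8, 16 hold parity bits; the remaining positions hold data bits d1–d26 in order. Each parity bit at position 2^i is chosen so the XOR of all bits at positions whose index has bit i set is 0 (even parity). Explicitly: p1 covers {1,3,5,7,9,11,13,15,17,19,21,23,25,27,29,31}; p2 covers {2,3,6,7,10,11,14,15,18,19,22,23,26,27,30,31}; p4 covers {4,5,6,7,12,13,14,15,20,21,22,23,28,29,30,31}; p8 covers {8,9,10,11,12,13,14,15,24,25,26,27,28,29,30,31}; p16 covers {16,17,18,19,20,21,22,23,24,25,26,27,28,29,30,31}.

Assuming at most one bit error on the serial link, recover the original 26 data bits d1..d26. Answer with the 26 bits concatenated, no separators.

s1 (pos 1,3,5,7,9,11,13,15,17,19,21,23,25,27,29,31): 0⊕0⊕0⊕1⊕0⊕0⊕1⊕0⊕0⊕1⊕1⊕0⊕0⊕0⊕1⊕1 = 0
s2 (pos 2,3,6,7,10,11,14,15,18,19,22,23,26,27,30,31): 1⊕0⊕1⊕1⊕0⊕0⊕0⊕0⊕0⊕1⊕1⊕0⊕0⊕0⊕1⊕1 = 1
s4 (pos 4,5,6,7,12,13,14,15,20,21,22,23,28,29,30,31): 1⊕0⊕1⊕1⊕1⊕1⊕0⊕0⊕0⊕1⊕1⊕0⊕0⊕1⊕1⊕1 = 0
s8 (pos 8,9,10,11,12,13,14,15,24,25,26,27,28,29,30,31): 1⊕0⊕0⊕0⊕1⊕1⊕0⊕0⊕0⊕0⊕0⊕0⊕0⊕1⊕1⊕1 = 0
s16 (pos 16,17,18,19,20,21,22,23,24,25,26,27,28,29,30,31): 1⊕0⊕0⊕1⊕0⊕1⊕1⊕0⊕0⊕0⊕0⊕0⊕0⊕1⊕1⊕1 = 1
Syndrome s16…s1 = 10010 → error at position 18.
Flip position 18: 0101011100011001001011000000111 → 0101011100011001011011000000111
Read data bits from positions 3,5,6,7,9,10,11,12,13,14,15,17,18,19,20,21,22,23,24,25,26,27,28,29,30,31: 00110001100011011000000111

00110001100011011000000111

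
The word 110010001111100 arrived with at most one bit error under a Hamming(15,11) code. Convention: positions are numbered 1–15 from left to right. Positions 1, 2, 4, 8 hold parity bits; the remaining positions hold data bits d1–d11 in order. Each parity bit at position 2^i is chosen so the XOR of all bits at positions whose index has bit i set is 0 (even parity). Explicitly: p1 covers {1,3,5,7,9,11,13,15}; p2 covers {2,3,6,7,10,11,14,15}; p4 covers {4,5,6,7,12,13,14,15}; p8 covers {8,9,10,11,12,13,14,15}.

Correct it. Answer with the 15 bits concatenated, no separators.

110010001111101

s1 (pos 1,3,5,7,9,11,13,15): 1⊕0⊕1⊕0⊕1⊕1⊕1⊕0 = 1
s2 (pos 2,3,6,7,10,11,14,15): 1⊕0⊕0⊕0⊕1⊕1⊕0⊕0 = 1
s4 (pos 4,5,6,7,12,13,14,15): 0⊕1⊕0⊕0⊕1⊕1⊕0⊕0 = 1
s8 (pos 8,9,10,11,12,13,14,15): 0⊕1⊕1⊕1⊕1⊕1⊕0⊕0 = 1
Syndrome s8…s1 = 1111 → error at position 15.
Flip position 15: 110010001111100 → 110010001111101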